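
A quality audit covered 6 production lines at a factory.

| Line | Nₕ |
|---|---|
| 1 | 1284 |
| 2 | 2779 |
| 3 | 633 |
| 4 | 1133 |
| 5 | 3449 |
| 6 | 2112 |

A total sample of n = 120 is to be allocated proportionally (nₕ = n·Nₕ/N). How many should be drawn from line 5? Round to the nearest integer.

Share of line 5 = 3449/11390 = 0.30281.
Allocate 120 × 0.30281 = 36.337... → 36.

36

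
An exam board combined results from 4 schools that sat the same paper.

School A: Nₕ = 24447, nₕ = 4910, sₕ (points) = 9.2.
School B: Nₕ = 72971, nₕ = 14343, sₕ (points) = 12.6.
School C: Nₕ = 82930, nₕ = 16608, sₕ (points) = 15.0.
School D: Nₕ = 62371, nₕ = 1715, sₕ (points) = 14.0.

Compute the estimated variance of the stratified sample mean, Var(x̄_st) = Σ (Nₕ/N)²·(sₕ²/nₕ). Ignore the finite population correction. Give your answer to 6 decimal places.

0.010303

N = 242719; Wₕ = Nₕ/N.
school A: (24447/242719)²·9.2²/4910 = 0.000174879
school B: (72971/242719)²·12.6²/14343 = 0.001000447
school C: (82930/242719)²·15.0²/16608 = 0.001581543
school D: (62371/242719)²·14.0²/1715 = 0.007546574
Sum = 0.010303443 → 0.010303.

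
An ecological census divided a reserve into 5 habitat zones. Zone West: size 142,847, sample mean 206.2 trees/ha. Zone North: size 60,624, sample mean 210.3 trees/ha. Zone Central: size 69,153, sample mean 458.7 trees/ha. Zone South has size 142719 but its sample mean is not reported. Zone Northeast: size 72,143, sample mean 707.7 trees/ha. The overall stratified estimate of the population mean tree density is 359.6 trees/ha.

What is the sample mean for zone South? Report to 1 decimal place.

352.6

N = 142847 + 60624 + 69153 + 142719 + 72143 = 487486.
Overall total = μ·N = 359.6·487486 = 175299965.6.
Subtract the known strata: 142847·206.2 + 60624·210.3 + 69153·458.7 + 72143·707.7 = 124980360.8.
Remaining total for zone South: 175299965.6 − 124980360.8 = 50319604.8.
Divide by its size: 50319604.8 / 142719 = 352.578... → 352.6.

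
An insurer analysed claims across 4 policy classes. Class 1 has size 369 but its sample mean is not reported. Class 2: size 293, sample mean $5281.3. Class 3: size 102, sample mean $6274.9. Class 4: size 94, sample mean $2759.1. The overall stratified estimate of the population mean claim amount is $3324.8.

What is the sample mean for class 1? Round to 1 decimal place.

1099.9

Σ Nₕx̄ₕ = N·μ, so 369·x̄_1 = 858·3324.8 − (293·5281.3 + 102·6274.9 + 94·2759.1).
= 2852678.4 − 2446816.1 = 405862.3.
x̄_1 = 405862.3 / 369 = 1099.898... → 1099.9.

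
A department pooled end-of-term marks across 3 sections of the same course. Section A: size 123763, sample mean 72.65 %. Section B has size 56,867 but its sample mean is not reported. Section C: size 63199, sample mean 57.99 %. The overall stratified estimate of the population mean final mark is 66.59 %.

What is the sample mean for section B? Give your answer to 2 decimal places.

Σ Nₕx̄ₕ = N·μ, so 56867·x̄_B = 243829·66.59 − (123763·72.65 + 63199·57.99).
= 16236573.11 − 12656291.96 = 3580281.15.
x̄_B = 3580281.15 / 56867 = 62.9589... → 62.96.

62.96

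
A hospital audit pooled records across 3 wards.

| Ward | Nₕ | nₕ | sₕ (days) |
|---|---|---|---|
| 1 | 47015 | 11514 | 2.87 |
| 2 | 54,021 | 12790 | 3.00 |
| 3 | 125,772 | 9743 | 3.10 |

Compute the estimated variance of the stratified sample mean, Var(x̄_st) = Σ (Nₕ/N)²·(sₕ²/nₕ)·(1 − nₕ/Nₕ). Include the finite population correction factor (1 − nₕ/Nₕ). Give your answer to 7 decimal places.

0.0003335

N = 226808; Wₕ = Nₕ/N.
ward 1: (47015/226808)²·2.87²/11514·(1 − 11514/47015) = 0.0000232112
ward 2: (54021/226808)²·3.00²/12790·(1 − 12790/54021) = 0.0000304678
ward 3: (125772/226808)²·3.10²/9743·(1 − 9743/125772) = 0.0002798108
Sum = 0.0003334899 → 0.0003335.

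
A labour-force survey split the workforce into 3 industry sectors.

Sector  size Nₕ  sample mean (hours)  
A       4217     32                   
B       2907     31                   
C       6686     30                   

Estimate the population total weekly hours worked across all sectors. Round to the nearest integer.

A: 4217·32 = 134944
B: 2907·31 = 90117
C: 6686·30 = 200580
τ̂ = Σ Nₕx̄ₕ = 425641.

425641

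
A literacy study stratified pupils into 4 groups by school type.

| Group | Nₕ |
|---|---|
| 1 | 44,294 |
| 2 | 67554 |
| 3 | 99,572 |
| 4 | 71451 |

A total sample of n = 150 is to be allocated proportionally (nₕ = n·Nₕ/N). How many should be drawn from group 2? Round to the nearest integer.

36

Share of group 2 = 67554/282871 = 0.23882.
Allocate 150 × 0.23882 = 35.822... → 36.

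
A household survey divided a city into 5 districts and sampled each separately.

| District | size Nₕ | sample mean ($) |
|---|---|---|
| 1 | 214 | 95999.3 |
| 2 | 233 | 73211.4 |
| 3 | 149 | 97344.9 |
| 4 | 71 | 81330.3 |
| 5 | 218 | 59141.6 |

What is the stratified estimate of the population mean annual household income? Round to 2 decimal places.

79970.41

N = 885; weights Wₕ = Nₕ/N = (0.2418, 0.2633, 0.1684, 0.0802, 0.2463).
x̄_st = Σ Wₕ·x̄ₕ = 0.2418·95999.3 + 0.2633·73211.4 + 0.1684·97344.9 + 0.0802·81330.3 + 0.2463·59141.6 ≈ 79970.4142...
→ 79970.41.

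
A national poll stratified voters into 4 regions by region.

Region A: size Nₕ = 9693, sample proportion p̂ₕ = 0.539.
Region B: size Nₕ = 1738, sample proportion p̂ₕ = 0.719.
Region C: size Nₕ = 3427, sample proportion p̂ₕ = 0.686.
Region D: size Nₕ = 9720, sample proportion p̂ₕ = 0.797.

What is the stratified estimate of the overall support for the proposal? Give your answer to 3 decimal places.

N = 9693 + 1738 + 3427 + 9720 = 24578.
Overall proportion = Σ (Nₕ/N)·p̂ₕ.
Σ Nₕp̂ₕ = 5224.527 + 1249.622 + 2350.922 + 7746.84 = 16571.911.
16571.911 / 24578 = 0.67426... → 0.674.

0.674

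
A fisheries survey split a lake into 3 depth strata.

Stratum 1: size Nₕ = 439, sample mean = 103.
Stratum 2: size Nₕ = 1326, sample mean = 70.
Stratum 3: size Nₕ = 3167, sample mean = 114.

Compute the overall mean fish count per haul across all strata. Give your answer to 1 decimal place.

101.2

N = 439 + 1326 + 3167 = 4932.
The stratified mean weights each stratum mean by its population share Nₕ/N.
Σ Nₕx̄ₕ = 439·103 + 1326·70 + 3167·114 = 45217 + 92820 + 361038 = 499075.
Divide by N: 499075 / 4932 = 101.191... → 101.2.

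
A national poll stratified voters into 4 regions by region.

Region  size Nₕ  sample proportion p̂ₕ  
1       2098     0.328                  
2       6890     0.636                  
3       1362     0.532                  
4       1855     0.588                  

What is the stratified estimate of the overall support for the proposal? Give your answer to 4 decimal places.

Wₕ = Nₕ/N with N = 12205: 0.1719, 0.5645, 0.1116, 0.1520.
p̂_st = 0.1719·0.328 + 0.5645·0.636 + 0.1116·0.532 + 0.1520·0.588 ≈ 0.564155... → 0.5642.

0.5642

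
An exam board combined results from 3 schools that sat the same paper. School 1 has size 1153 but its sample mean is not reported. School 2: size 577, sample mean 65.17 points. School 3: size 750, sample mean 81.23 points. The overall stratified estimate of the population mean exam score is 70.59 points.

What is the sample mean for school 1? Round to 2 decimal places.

66.38

N = 1153 + 577 + 750 = 2480.
Overall total = μ·N = 70.59·2480 = 175063.2.
Subtract the known strata: 577·65.17 + 750·81.23 = 98525.59.
Remaining total for school 1: 175063.2 − 98525.59 = 76537.61.
Divide by its size: 76537.61 / 1153 = 66.3813... → 66.38.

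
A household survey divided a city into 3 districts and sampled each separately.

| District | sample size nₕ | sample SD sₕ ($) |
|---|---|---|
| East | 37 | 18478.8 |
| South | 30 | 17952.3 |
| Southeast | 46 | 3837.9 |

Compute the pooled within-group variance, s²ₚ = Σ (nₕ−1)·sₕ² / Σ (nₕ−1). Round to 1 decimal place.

East: (37−1)·18478.8² = 36·341466049.44 = 12292777779.84
South: (30−1)·17952.3² = 29·322285075.29 = 9346267183.41
Southeast: (46−1)·3837.9² = 45·14729476.41 = 662826438.45
Numerator = 22301871401.7; denominator = Σ(nₕ−1) = 110.
s²ₚ = 22301871401.7/110 = 202744285.47 → 202744285.5.

202744285.5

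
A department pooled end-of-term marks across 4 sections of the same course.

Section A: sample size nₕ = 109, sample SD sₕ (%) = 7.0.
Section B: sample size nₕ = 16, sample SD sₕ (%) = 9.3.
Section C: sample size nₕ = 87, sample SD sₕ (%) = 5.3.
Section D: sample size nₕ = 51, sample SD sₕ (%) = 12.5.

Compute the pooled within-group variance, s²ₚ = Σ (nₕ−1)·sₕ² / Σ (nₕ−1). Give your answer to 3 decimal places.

64.933

A: (109−1)·7.0² = 108·49 = 5292
B: (16−1)·9.3² = 15·86.49 = 1297.35
C: (87−1)·5.3² = 86·28.09 = 2415.74
D: (51−1)·12.5² = 50·156.25 = 7812.5
Numerator = 16817.59; denominator = Σ(nₕ−1) = 259.
s²ₚ = 16817.59/259 = 64.93278... → 64.933.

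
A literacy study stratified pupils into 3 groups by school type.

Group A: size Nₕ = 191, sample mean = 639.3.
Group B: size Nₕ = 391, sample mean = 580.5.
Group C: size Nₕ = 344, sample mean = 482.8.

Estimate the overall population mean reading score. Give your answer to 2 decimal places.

N = 191 + 391 + 344 = 926.
The stratified mean weights each stratum mean by its population share Nₕ/N.
Σ Nₕx̄ₕ = 191·639.3 + 391·580.5 + 344·482.8 = 122106.3 + 226975.5 + 166083.2 = 515165.
Divide by N: 515165 / 926 = 556.3337... → 556.33.

556.33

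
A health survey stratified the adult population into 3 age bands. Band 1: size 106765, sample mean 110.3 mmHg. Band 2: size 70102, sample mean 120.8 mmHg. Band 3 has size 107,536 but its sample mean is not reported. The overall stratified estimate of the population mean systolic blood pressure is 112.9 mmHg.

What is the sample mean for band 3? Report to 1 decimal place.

110.3

N = 106765 + 70102 + 107536 = 284403.
Overall total = μ·N = 112.9·284403 = 32109098.7.
Subtract the known strata: 106765·110.3 + 70102·120.8 = 20244501.1.
Remaining total for band 3: 32109098.7 − 20244501.1 = 11864597.6.
Divide by its size: 11864597.6 / 107536 = 110.331... → 110.3.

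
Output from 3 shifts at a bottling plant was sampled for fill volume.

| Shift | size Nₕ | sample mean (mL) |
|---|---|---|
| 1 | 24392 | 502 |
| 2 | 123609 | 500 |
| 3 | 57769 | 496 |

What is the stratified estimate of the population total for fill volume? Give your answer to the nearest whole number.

1: 24392·502 = 12244784
2: 123609·500 = 61804500
3: 57769·496 = 28653424
τ̂ = Σ Nₕx̄ₕ = 102702708.

102702708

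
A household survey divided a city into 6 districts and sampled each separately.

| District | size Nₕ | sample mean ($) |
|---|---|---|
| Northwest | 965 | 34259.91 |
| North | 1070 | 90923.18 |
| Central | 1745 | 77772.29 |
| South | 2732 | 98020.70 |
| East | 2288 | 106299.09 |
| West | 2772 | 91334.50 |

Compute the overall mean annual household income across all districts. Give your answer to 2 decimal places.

89029.15

x̄_st = (Σ Nₕx̄ₕ) / (Σ Nₕ) = (965·34259.91 + 1070·90923.18 + 1745·77772.29 + 2732·98020.70 + 2288·106299.09 + 2772·91334.50) / 11572
= 1030245366.12 / 11572 = 89029.1537... → 89029.15.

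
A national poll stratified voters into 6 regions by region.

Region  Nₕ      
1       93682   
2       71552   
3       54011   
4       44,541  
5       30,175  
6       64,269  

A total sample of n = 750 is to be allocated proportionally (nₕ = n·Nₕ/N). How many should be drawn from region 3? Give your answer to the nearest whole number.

113

Share of region 3 = 54011/358230 = 0.15077.
Allocate 750 × 0.15077 = 113.079... → 113.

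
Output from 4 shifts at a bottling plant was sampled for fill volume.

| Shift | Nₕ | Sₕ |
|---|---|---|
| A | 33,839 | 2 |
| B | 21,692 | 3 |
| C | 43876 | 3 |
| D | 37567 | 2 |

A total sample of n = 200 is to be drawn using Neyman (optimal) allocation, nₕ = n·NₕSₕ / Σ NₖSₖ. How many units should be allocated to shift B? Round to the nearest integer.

Σ NₕSₕ = 33839·2 + 21692·3 + 43876·3 + 37567·2 = 339516.
Share for B: 65076/339516 = 0.19167.
n_B = 200 × 0.19167 = 38.335... → 38.

38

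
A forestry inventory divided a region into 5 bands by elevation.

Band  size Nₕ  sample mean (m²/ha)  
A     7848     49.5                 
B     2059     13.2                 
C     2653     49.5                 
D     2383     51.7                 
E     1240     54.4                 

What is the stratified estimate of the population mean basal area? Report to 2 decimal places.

N = 16183; weights Wₕ = Nₕ/N = (0.4850, 0.1272, 0.1639, 0.1473, 0.0766).
x̄_st = Σ Wₕ·x̄ₕ = 0.4850·49.5 + 0.1272·13.2 + 0.1639·49.5 + 0.1473·51.7 + 0.0766·54.4 ≈ 45.5809...
→ 45.58.

45.58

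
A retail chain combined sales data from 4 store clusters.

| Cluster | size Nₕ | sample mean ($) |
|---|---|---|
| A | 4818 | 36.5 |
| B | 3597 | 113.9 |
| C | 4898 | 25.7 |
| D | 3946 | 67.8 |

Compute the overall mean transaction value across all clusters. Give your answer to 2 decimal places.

56.72

x̄_st = (Σ Nₕx̄ₕ) / (Σ Nₕ) = (4818·36.5 + 3597·113.9 + 4898·25.7 + 3946·67.8) / 17259
= 978972.7 / 17259 = 56.7224... → 56.72.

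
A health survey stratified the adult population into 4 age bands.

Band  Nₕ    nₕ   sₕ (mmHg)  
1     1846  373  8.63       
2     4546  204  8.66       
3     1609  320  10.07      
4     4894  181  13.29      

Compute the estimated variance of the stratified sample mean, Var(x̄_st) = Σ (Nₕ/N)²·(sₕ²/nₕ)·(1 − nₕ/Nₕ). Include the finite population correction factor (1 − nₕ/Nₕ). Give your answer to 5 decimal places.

0.18622

N = 12895. Term for each stratum: Wₕ²sₕ²/nₕ·(1−nₕ/Nₕ).
Var(x̄_st) = 0.00326516 + 0.04363974 + 0.00395253 + 0.13535992 = 0.18621736 → 0.18622.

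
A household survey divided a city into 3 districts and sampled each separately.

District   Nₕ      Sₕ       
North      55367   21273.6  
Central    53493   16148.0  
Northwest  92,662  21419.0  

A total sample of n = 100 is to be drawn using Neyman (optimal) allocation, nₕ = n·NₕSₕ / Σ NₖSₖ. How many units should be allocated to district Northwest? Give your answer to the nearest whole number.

North: NₕSₕ = 55367·21273.6 = 1177855411.2
Central: NₕSₕ = 53493·16148.0 = 863804964
Northwest: NₕSₕ = 92662·21419.0 = 1984727378
Σ NₕSₕ = 4026387753.2.
n_Northwest = 100·1984727378/4026387753.2 = 49.293... → 49.

49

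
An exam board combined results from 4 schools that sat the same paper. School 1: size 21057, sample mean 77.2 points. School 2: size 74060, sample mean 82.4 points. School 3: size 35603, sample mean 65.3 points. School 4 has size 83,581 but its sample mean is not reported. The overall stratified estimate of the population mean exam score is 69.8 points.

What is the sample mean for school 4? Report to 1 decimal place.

N = 21057 + 74060 + 35603 + 83581 = 214301.
Overall total = μ·N = 69.8·214301 = 14958209.8.
Subtract the known strata: 21057·77.2 + 74060·82.4 + 35603·65.3 = 10053020.3.
Remaining total for school 4: 14958209.8 − 10053020.3 = 4905189.5.
Divide by its size: 4905189.5 / 83581 = 58.688... → 58.7.

58.7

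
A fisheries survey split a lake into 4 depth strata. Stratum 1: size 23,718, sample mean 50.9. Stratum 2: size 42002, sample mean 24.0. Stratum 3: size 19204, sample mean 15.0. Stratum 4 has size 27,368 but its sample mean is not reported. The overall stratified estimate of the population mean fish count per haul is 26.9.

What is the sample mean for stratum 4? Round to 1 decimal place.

18.9

Σ Nₕx̄ₕ = N·μ, so 27368·x̄_4 = 112292·26.9 − (23718·50.9 + 42002·24.0 + 19204·15.0).
= 3020654.8 − 2503354.2 = 517300.6.
x̄_4 = 517300.6 / 27368 = 18.902... → 18.9.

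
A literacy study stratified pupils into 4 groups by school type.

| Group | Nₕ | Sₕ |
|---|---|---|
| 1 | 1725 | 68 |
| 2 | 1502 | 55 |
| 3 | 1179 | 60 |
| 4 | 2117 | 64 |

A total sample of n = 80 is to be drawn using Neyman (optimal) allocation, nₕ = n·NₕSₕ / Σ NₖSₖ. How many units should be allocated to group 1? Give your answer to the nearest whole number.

1: NₕSₕ = 1725·68 = 117300
2: NₕSₕ = 1502·55 = 82610
3: NₕSₕ = 1179·60 = 70740
4: NₕSₕ = 2117·64 = 135488
Σ NₕSₕ = 406138.
n_1 = 80·117300/406138 = 23.105... → 23.

23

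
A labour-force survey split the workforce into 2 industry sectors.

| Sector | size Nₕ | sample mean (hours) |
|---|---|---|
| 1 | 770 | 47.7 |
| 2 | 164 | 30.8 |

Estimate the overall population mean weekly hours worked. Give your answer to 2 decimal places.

x̄_st = (Σ Nₕx̄ₕ) / (Σ Nₕ) = (770·47.7 + 164·30.8) / 934
= 41780.2 / 934 = 44.7325... → 44.73.

44.73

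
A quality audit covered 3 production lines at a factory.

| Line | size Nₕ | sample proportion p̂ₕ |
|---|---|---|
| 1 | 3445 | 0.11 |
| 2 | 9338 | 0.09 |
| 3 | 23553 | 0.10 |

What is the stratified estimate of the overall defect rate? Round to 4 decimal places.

N = 3445 + 9338 + 23553 = 36336.
Overall proportion = Σ (Nₕ/N)·p̂ₕ.
Σ Nₕp̂ₕ = 378.95 + 840.42 + 2355.3 = 3574.67.
3574.67 / 36336 = 0.098378... → 0.0984.

0.0984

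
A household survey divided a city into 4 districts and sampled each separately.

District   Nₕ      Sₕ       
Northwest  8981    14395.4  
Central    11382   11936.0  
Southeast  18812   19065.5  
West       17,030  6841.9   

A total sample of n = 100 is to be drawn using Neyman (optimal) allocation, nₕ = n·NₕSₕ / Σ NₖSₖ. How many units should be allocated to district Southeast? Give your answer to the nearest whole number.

48

Northwest: NₕSₕ = 8981·14395.4 = 129285087.4
Central: NₕSₕ = 11382·11936.0 = 135855552
Southeast: NₕSₕ = 18812·19065.5 = 358660186
West: NₕSₕ = 17030·6841.9 = 116517557
Σ NₕSₕ = 740318382.4.
n_Southeast = 100·358660186/740318382.4 = 48.447... → 48.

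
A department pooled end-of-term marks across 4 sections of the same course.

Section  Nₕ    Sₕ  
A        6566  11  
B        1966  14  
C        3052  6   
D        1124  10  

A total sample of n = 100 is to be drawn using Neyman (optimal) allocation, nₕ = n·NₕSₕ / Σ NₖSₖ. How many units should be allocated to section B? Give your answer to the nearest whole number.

21

A: NₕSₕ = 6566·11 = 72226
B: NₕSₕ = 1966·14 = 27524
C: NₕSₕ = 3052·6 = 18312
D: NₕSₕ = 1124·10 = 11240
Σ NₕSₕ = 129302.
n_B = 100·27524/129302 = 21.287... → 21.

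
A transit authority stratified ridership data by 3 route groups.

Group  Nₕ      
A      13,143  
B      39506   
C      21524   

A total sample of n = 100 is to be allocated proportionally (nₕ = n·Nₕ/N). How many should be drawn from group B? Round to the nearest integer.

N = 13143 + 39506 + 21524 = 74173.
n_B = 100·39506/74173 = 53.262... → 53.

53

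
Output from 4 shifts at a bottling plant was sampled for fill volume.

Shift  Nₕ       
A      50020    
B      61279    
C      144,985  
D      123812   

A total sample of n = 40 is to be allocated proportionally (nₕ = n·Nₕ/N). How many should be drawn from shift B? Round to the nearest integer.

N = 50020 + 61279 + 144985 + 123812 = 380096.
n_B = 40·61279/380096 = 6.449... → 6.

6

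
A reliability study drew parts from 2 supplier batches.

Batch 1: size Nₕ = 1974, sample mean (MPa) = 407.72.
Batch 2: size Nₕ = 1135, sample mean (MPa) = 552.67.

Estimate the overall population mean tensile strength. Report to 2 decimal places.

460.64

x̄_st = (Σ Nₕx̄ₕ) / (Σ Nₕ) = (1974·407.72 + 1135·552.67) / 3109
= 1432119.73 / 3109 = 460.6368... → 460.64.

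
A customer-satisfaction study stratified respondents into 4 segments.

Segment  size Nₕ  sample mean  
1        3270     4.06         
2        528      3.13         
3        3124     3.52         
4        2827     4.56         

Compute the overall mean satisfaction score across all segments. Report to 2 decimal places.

3.98

N = 3270 + 528 + 3124 + 2827 = 9749.
Weight each subgroup mean by Nₕ/N and sum.
Σ Nₕx̄ₕ = 3270·4.06 + 528·3.13 + 3124·3.52 + 2827·4.56 = 13276.2 + 1652.64 + 10996.48 + 12891.12 = 38816.44.
Divide by N: 38816.44 / 9749 = 3.9816... → 3.98.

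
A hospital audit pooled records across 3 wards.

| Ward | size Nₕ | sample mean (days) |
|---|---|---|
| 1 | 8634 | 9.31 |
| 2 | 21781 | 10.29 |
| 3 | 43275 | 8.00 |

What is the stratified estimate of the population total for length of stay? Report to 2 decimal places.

650709.03

Estimate total by summing Nₕ·x̄ₕ over strata.
8634·9.31 + 21781·10.29 + 43275·8.00 = 80382.54 + 224126.49 + 346200 = 650709.03.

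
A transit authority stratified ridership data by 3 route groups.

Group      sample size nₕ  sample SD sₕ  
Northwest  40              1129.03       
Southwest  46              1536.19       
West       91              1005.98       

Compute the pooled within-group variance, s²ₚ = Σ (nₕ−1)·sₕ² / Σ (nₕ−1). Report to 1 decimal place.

Northwest: (40−1)·1129.03² = 39·1274708.7409 = 49713640.8951
Southwest: (46−1)·1536.19² = 45·2359879.7161 = 106194587.2245
West: (91−1)·1005.98² = 90·1011995.7604 = 91079618.436
Numerator = 246987846.5556; denominator = Σ(nₕ−1) = 174.
s²ₚ = 246987846.5556/174 = 1419470.383... → 1419470.4.

1419470.4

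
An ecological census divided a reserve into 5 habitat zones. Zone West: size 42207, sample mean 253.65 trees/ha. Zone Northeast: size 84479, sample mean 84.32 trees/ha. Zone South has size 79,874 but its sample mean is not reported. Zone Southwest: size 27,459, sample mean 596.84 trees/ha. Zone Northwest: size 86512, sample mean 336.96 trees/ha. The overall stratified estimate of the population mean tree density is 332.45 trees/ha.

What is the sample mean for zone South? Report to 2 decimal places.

N = 42207 + 84479 + 79874 + 27459 + 86512 = 320531.
Overall total = μ·N = 332.45·320531 = 106560530.95.
Subtract the known strata: 42207·253.65 + 84479·84.32 + 27459·596.84 + 86512·336.96 = 63368787.91.
Remaining total for zone South: 106560530.95 − 63368787.91 = 43191743.04.
Divide by its size: 43191743.04 / 79874 = 540.7485... → 540.75.

540.75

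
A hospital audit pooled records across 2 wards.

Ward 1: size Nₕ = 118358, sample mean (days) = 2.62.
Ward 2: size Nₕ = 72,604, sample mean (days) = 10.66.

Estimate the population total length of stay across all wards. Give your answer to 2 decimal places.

Population total = Σ Nₕ·x̄ₕ (each stratum's size times its mean).
118358·2.62 + 72604·10.66 = 310097.96 + 773958.64 = 1084056.60.

1084056.60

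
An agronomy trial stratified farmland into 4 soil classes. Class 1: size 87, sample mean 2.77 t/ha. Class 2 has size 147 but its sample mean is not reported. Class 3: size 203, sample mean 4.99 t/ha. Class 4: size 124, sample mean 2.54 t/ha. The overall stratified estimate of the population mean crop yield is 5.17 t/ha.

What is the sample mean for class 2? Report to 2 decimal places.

9.06

N = 87 + 147 + 203 + 124 = 561.
Overall total = μ·N = 5.17·561 = 2900.37.
Subtract the known strata: 87·2.77 + 203·4.99 + 124·2.54 = 1568.92.
Remaining total for class 2: 2900.37 − 1568.92 = 1331.45.
Divide by its size: 1331.45 / 147 = 9.0575... → 9.06.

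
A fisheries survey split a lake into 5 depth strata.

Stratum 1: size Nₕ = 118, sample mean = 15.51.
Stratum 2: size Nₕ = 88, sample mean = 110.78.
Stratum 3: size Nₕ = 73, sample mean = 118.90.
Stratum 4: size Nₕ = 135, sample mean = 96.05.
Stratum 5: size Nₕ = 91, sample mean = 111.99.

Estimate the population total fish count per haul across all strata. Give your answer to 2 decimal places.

1: 118·15.51 = 1830.18
2: 88·110.78 = 9748.64
3: 73·118.90 = 8679.7
4: 135·96.05 = 12966.75
5: 91·111.99 = 10191.09
τ̂ = Σ Nₕx̄ₕ = 43416.36.

43416.36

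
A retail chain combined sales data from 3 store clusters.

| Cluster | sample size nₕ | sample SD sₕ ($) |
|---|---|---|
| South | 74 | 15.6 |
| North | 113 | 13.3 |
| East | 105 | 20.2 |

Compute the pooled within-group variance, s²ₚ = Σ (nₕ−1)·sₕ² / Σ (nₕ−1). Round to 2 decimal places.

276.86

Degrees of freedom: 73 + 112 + 104 = 289.
Σ(nₕ−1)sₕ² = 73·243.36 + 112·176.89 + 104·408.04 = 80013.12.
s²ₚ = 80013.12 / 289 = 276.8620... → 276.86.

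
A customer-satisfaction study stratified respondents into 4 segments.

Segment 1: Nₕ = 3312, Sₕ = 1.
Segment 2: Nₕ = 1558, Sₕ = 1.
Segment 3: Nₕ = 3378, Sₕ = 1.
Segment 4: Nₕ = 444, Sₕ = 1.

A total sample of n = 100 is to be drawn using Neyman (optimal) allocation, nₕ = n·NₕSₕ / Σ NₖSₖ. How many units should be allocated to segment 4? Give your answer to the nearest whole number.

1: NₕSₕ = 3312·1 = 3312
2: NₕSₕ = 1558·1 = 1558
3: NₕSₕ = 3378·1 = 3378
4: NₕSₕ = 444·1 = 444
Σ NₕSₕ = 8692.
n_4 = 100·444/8692 = 5.108... → 5.

5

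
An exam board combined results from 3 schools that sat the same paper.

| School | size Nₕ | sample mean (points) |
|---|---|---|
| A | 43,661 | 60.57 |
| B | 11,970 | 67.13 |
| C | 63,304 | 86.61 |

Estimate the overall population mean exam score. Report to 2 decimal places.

75.09

N = 43661 + 11970 + 63304 = 118935.
Overall mean = Σ (Nₕ/N)·x̄ₕ — weight by population share, not a simple average.
Σ Nₕx̄ₕ = 43661·60.57 + 11970·67.13 + 63304·86.61 = 2644546.77 + 803546.1 + 5482759.44 = 8930852.31.
Divide by N: 8930852.31 / 118935 = 75.0902... → 75.09.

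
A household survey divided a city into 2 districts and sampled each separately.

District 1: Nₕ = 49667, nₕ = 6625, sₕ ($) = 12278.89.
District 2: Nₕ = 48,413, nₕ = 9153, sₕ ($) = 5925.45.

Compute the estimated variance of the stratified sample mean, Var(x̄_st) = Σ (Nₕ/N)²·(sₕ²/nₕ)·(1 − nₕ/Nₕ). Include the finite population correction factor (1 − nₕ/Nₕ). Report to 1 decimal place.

5815.4

N = 98080. Term for each stratum: Wₕ²sₕ²/nₕ·(1−nₕ/Nₕ).
Var(x̄_st) = 5057.4523 + 757.9326 = 5815.3849 → 5815.4.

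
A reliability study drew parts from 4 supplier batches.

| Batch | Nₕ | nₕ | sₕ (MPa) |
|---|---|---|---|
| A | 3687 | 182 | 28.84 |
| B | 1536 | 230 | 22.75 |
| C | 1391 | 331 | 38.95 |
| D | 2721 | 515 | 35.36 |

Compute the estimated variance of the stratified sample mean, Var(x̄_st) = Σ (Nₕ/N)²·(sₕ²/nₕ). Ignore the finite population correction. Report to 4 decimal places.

1.0819

N = 9335; Wₕ = Nₕ/N.
batch A: (3687/9335)²·28.84²/182 = 0.7129134
batch B: (1536/9335)²·22.75²/230 = 0.0609240
batch C: (1391/9335)²·38.95²/331 = 0.1017683
batch D: (2721/9335)²·35.36²/515 = 0.2062746
Sum = 1.0818803 → 1.0819.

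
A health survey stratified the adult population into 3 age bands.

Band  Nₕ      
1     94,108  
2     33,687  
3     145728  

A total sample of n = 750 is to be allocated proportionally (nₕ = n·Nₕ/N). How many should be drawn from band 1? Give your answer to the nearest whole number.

258

Share of band 1 = 94108/273523 = 0.34406.
Allocate 750 × 0.34406 = 258.044... → 258.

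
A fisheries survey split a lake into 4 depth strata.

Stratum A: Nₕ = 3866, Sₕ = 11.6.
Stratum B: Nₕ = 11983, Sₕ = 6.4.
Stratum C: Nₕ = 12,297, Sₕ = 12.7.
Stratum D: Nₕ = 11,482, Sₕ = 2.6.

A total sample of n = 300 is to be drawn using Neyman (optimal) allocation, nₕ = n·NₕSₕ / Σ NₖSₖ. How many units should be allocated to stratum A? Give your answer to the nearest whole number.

A: NₕSₕ = 3866·11.6 = 44845.6
B: NₕSₕ = 11983·6.4 = 76691.2
C: NₕSₕ = 12297·12.7 = 156171.9
D: NₕSₕ = 11482·2.6 = 29853.2
Σ NₕSₕ = 307561.9.
n_A = 300·44845.6/307561.9 = 43.743... → 44.

44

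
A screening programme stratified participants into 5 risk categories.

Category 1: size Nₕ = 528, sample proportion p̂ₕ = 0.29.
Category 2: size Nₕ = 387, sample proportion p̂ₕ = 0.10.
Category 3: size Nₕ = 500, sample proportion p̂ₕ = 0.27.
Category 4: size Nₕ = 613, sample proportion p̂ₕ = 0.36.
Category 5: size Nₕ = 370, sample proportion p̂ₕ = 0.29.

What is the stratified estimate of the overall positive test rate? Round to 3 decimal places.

N = 528 + 387 + 500 + 613 + 370 = 2398.
Overall proportion = Σ (Nₕ/N)·p̂ₕ.
Σ Nₕp̂ₕ = 153.12 + 38.7 + 135 + 220.68 + 107.3 = 654.8.
654.8 / 2398 = 0.27306... → 0.273.

0.273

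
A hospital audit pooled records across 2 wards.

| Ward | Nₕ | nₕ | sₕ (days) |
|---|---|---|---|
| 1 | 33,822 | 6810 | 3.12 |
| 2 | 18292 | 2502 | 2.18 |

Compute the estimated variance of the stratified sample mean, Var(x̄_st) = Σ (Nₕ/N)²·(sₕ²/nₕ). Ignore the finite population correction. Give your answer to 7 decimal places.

0.0008361

N = 52114. Term for each stratum: Wₕ²sₕ²/nₕ.
Var(x̄_st) = 0.0006020767 + 0.0002340126 = 0.0008360893 → 0.0008361.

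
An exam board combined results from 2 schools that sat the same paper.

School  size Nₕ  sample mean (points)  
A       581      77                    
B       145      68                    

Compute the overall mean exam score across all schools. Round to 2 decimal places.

N = 581 + 145 = 726.
Overall mean = Σ (Nₕ/N)·x̄ₕ — weight by population share, not a simple average.
Σ Nₕx̄ₕ = 581·77 + 145·68 = 44737 + 9860 = 54597.
Divide by N: 54597 / 726 = 75.2025... → 75.20.

75.20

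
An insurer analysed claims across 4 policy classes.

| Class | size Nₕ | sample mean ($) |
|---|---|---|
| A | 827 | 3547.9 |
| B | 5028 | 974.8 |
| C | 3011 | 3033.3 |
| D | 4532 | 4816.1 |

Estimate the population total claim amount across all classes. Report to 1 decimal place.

Population total = Σ Nₕ·x̄ₕ (each stratum's size times its mean).
827·3547.9 + 5028·974.8 + 3011·3033.3 + 4532·4816.1 = 2934113.3 + 4901294.4 + 9133266.3 + 21826565.2 = 38795239.2.

38795239.2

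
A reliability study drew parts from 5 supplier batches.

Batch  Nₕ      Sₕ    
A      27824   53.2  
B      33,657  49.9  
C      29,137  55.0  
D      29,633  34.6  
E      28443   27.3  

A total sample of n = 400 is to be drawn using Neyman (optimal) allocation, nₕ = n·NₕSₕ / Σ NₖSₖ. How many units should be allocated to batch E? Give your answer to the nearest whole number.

47

A: NₕSₕ = 27824·53.2 = 1480236.8
B: NₕSₕ = 33657·49.9 = 1679484.3
C: NₕSₕ = 29137·55.0 = 1602535
D: NₕSₕ = 29633·34.6 = 1025301.8
E: NₕSₕ = 28443·27.3 = 776493.9
Σ NₕSₕ = 6564051.8.
n_E = 400·776493.9/6564051.8 = 47.318... → 47.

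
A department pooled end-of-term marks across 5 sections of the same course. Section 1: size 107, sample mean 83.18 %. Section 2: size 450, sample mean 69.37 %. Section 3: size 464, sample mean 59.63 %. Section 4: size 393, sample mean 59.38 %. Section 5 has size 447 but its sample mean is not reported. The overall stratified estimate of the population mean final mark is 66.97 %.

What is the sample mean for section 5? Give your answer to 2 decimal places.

Σ Nₕx̄ₕ = N·μ, so 447·x̄_5 = 1861·66.97 − (107·83.18 + 450·69.37 + 464·59.63 + 393·59.38).
= 124631.17 − 91121.42 = 33509.75.
x̄_5 = 33509.75 / 447 = 74.9659... → 74.97.

74.97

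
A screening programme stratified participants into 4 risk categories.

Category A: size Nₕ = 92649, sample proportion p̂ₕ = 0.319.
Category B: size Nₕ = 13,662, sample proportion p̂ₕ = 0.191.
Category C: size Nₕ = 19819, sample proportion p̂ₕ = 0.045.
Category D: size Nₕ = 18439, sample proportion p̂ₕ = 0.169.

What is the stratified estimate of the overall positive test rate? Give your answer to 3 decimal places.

0.250

Wₕ = Nₕ/N with N = 144569: 0.6409, 0.0945, 0.1371, 0.1275.
p̂_st = 0.6409·0.319 + 0.0945·0.191 + 0.1371·0.045 + 0.1275·0.169 ≈ 0.25021... → 0.250.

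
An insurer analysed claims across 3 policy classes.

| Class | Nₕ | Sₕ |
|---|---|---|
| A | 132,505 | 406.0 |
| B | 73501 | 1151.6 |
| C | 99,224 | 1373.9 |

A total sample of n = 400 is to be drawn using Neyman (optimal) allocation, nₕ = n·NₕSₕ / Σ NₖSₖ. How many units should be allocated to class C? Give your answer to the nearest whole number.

Σ NₕSₕ = 132505·406.0 + 73501·1151.6 + 99224·1373.9 = 274764635.2.
Share for C: 136323853.6/274764635.2 = 0.49615.
n_C = 400 × 0.49615 = 198.459... → 198.

198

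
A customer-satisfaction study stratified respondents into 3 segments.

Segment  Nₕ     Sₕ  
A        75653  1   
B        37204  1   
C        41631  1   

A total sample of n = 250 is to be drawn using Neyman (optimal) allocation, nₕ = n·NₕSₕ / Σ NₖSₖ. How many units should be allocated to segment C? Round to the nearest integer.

A: NₕSₕ = 75653·1 = 75653
B: NₕSₕ = 37204·1 = 37204
C: NₕSₕ = 41631·1 = 41631
Σ NₕSₕ = 154488.
n_C = 250·41631/154488 = 67.369... → 67.

67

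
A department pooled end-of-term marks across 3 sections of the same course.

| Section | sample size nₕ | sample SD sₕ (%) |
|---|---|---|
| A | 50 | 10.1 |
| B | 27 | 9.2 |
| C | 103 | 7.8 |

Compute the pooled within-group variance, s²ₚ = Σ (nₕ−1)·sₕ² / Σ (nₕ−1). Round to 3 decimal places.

A: (50−1)·10.1² = 49·102.01 = 4998.49
B: (27−1)·9.2² = 26·84.64 = 2200.64
C: (103−1)·7.8² = 102·60.84 = 6205.68
Numerator = 13404.81; denominator = Σ(nₕ−1) = 177.
s²ₚ = 13404.81/177 = 75.73339... → 75.733.

75.733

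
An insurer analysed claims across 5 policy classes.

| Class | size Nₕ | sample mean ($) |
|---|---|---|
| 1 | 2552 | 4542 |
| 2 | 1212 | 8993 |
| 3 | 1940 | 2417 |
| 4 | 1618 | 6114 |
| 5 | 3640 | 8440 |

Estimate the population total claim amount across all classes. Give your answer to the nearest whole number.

Population total = Σ Nₕ·x̄ₕ (each stratum's size times its mean).
2552·4542 + 1212·8993 + 1940·2417 + 1618·6114 + 3640·8440 = 11591184 + 10899516 + 4688980 + 9892452 + 30721600 = 67793732.

67793732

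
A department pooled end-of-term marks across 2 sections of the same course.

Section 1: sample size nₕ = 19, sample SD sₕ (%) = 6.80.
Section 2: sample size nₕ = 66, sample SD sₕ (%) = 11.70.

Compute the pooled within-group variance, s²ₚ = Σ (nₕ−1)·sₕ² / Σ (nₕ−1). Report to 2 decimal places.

117.23

1: (19−1)·6.80² = 18·46.24 = 832.32
2: (66−1)·11.70² = 65·136.89 = 8897.85
Numerator = 9730.17; denominator = Σ(nₕ−1) = 83.
s²ₚ = 9730.17/83 = 117.2310... → 117.23.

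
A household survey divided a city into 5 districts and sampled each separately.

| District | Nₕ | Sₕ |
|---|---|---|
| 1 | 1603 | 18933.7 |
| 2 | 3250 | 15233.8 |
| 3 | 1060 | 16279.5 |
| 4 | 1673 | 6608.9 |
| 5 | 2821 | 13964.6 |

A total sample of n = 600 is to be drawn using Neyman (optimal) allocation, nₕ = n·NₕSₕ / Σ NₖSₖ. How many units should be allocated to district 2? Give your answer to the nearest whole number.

201

Σ NₕSₕ = 1603·18933.7 + 3250·15233.8 + 1060·16279.5 + 1673·6608.9 + 2821·13964.6 = 147567667.4.
Share for 2: 49509850/147567667.4 = 0.33551.
n_2 = 600 × 0.33551 = 201.304... → 201.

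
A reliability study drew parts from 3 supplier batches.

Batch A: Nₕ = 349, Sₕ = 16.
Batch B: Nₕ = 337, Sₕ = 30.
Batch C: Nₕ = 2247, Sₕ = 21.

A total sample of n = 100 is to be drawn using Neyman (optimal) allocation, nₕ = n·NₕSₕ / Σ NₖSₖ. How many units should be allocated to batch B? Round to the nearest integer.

Σ NₕSₕ = 349·16 + 337·30 + 2247·21 = 62881.
Share for B: 10110/62881 = 0.16078.
n_B = 100 × 0.16078 = 16.078... → 16.

16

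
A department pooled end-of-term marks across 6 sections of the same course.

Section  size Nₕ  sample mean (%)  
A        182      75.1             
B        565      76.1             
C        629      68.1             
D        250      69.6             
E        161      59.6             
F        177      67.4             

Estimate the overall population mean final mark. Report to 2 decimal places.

N = 182 + 565 + 629 + 250 + 161 + 177 = 1964.
Overall mean = Σ (Nₕ/N)·x̄ₕ — weight by population share, not a simple average.
Σ Nₕx̄ₕ = 182·75.1 + 565·76.1 + 629·68.1 + 250·69.6 + 161·59.6 + 177·67.4 = 13668.2 + 42996.5 + 42834.9 + 17400 + 9595.6 + 11929.8 = 138425.
Divide by N: 138425 / 1964 = 70.4812... → 70.48.

70.48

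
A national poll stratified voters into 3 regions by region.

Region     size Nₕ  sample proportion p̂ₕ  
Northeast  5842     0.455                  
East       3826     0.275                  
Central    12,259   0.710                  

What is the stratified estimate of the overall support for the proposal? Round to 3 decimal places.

0.566

Wₕ = Nₕ/N with N = 21927: 0.2664, 0.1745, 0.5591.
p̂_st = 0.2664·0.455 + 0.1745·0.275 + 0.5591·0.710 ≈ 0.56616... → 0.566.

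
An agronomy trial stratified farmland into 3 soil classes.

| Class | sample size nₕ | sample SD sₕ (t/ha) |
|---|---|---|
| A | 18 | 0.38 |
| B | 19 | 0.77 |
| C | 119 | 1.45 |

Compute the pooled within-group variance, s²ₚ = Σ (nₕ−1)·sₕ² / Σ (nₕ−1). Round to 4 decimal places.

1.7073

A: (18−1)·0.38² = 17·0.1444 = 2.4548
B: (19−1)·0.77² = 18·0.5929 = 10.6722
C: (119−1)·1.45² = 118·2.1025 = 248.095
Numerator = 261.222; denominator = Σ(nₕ−1) = 153.
s²ₚ = 261.222/153 = 1.707333... → 1.7073.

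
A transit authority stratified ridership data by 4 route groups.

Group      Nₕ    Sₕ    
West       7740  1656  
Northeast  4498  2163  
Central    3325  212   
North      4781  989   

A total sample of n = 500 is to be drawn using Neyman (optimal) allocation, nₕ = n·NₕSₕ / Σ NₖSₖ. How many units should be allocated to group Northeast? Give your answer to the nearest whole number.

West: NₕSₕ = 7740·1656 = 12817440
Northeast: NₕSₕ = 4498·2163 = 9729174
Central: NₕSₕ = 3325·212 = 704900
North: NₕSₕ = 4781·989 = 4728409
Σ NₕSₕ = 27979923.
n_Northeast = 500·9729174/27979923 = 173.860... → 174.

174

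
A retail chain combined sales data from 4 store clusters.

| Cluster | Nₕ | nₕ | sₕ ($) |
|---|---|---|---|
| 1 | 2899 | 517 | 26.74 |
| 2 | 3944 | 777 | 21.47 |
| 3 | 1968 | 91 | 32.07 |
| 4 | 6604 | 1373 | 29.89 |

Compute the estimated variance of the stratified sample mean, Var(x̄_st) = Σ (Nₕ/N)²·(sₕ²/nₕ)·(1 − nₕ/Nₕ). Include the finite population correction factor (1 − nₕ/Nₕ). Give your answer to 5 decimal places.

0.34167

N = 15415. Term for each stratum: Wₕ²sₕ²/nₕ·(1−nₕ/Nₕ).
Var(x̄_st) = 0.04019159 + 0.03118466 + 0.17569477 + 0.09459889 = 0.34166990 → 0.34167.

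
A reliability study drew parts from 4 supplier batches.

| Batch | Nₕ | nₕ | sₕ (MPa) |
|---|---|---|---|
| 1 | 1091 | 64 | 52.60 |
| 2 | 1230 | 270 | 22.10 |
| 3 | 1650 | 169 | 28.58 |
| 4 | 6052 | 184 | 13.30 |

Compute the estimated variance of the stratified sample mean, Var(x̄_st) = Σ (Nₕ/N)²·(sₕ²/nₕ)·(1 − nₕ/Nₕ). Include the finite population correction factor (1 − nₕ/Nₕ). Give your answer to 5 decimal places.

0.96083

N = 10023; Wₕ = Nₕ/N.
batch 1: (1091/10023)²·52.60²/64·(1 − 64/1091) = 0.48216008
batch 2: (1230/10023)²·22.10²/270·(1 − 270/1230) = 0.02126188
batch 3: (1650/10023)²·28.58²/169·(1 − 169/1650) = 0.11756588
batch 4: (6052/10023)²·13.30²/184·(1 − 184/6052) = 0.33984354
Sum = 0.96083138 → 0.96083.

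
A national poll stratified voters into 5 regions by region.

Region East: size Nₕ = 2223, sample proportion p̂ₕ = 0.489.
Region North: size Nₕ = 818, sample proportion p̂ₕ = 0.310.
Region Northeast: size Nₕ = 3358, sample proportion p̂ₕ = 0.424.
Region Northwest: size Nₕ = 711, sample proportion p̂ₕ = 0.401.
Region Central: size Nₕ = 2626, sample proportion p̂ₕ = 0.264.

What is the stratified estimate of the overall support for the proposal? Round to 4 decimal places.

0.3844

Wₕ = Nₕ/N with N = 9736: 0.2283, 0.0840, 0.3449, 0.0730, 0.2697.
p̂_st = 0.2283·0.489 + 0.0840·0.310 + 0.3449·0.424 + 0.0730·0.401 + 0.2697·0.264 ≈ 0.384428... → 0.3844.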